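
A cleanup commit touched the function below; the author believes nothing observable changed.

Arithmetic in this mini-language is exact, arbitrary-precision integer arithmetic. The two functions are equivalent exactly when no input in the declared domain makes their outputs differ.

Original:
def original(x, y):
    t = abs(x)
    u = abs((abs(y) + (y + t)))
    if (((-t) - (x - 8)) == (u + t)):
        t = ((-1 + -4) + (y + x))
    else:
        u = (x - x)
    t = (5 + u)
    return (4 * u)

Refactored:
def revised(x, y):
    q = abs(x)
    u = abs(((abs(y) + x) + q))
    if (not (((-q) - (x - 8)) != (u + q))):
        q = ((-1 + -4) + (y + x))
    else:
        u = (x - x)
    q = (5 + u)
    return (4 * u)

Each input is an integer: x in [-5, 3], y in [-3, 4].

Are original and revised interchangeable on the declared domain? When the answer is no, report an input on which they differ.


There is a counterexample at x=-5, y=-3: 0 on one side, 12 on the other.
original: t = 5; u = 5; (((-t) - (x - 8)) == (u + t)) -> false; u = 0; t = 5; return 0
revised: q = 5; u = 3; (not (((-q) - (x - 8)) != (u + q))) -> true; q = -13; q = 8; return 12
verdict: not equivalent; witness: x=-5, y=-3


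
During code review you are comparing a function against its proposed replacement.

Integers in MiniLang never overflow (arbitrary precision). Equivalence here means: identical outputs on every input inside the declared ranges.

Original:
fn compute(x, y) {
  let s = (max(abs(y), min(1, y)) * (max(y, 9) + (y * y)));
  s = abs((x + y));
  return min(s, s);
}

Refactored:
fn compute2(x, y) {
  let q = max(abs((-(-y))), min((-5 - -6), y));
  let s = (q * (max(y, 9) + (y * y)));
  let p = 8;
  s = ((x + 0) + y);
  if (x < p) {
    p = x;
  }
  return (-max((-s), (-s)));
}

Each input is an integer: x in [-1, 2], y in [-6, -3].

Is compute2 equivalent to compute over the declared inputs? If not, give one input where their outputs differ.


The rewrite breaks on x=-1, y=-6, where the results are 7 and -7.
compute: s := 270 | s := 7 | result 7
compute2: q := 6 | s := 270 | p := 8 | s := -7 | (x < p): true | p := -1 | result -7
verdict: not equivalent; witness: x=-1, y=-6


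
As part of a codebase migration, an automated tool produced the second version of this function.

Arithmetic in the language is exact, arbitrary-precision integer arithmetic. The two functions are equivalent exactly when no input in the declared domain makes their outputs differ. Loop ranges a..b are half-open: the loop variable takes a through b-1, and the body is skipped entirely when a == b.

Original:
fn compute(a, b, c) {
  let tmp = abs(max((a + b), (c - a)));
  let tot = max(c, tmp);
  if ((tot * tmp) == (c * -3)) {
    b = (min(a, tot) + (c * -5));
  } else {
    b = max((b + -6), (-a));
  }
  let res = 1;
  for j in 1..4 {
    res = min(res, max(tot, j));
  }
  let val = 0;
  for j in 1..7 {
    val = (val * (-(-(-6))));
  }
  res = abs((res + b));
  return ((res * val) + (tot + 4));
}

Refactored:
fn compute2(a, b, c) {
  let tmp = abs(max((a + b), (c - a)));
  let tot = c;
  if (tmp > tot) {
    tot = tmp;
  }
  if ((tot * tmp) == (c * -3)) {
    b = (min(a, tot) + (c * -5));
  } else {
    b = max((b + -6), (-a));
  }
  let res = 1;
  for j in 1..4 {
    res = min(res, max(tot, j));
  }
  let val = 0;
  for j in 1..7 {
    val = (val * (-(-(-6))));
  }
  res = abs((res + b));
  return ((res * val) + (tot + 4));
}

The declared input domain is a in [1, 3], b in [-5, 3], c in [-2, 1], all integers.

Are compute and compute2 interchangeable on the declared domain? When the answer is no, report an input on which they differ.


The two are interchangeable: comparison usage differs; branching structure differs; min/max/abs usage differs; statement counts differ, and every declared input agrees.
Spot check at a=1, b=1, c=1 — compute: tmp := 2 | tot := 2 | ((tot * tmp) == (c * -3)): false | b := -1 | res := 1 | iter j=1: | res := 1 | iter j=2: | res := 1 | iter j=3: | res := 1 | val := 0 | iter j=1: | val := 0 | iter j=2: | val := 0 | iter j=3: | val := 0 | iter j=4: | val := 0 | iter j=5: | val := 0 | iter j=6: | val := 0 | res := 0 | result 6. compute2: tmp := 2 | tot := 1 | (tmp > tot): true | tot := 2 | ((tot * tmp) == (c * -3)): false | b := -1 | res := 1 | iter j=1: | res := 1 | iter j=2: | res := 1 | iter j=3: | res := 1 | val := 0 | iter j=1: | val := 0 | iter j=2: | val := 0 | iter j=3: | val := 0 | iter j=4: | val := 0 | iter j=5: | val := 0 | iter j=6: | val := 0 | res := 0 | result 6. Both give 6.
Checked all 108 inputs in the declared domain: the outputs agree on every one.
verdict: equivalent


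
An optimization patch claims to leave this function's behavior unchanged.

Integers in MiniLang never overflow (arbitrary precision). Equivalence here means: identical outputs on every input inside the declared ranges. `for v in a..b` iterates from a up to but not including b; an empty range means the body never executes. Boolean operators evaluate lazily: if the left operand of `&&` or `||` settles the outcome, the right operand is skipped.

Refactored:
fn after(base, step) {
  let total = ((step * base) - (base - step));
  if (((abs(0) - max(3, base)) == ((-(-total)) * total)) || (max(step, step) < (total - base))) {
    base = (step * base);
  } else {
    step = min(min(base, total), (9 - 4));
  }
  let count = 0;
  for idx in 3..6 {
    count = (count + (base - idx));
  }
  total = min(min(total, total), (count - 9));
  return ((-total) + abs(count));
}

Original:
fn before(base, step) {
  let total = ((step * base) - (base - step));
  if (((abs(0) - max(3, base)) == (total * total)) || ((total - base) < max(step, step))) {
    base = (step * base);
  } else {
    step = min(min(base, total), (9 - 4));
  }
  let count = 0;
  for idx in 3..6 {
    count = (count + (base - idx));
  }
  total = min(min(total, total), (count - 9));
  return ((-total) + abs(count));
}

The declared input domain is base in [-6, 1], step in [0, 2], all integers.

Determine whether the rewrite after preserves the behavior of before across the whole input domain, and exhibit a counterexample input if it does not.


Not equivalent: base=-6, step=0 separates them (69 vs 33).
before: total becomes 6; next (((abs(0) - max(3, base)) == (total * total)) || ((total - base) < max(step, step))) evaluates to false; next step becomes -6; next count becomes 0; next at idx=3:; next count becomes -9; next at idx=4:; next count becomes -19; next at idx=5:; next count becomes -30; next total becomes -39; next final value 69
after: total becomes 6; next (((abs(0) - max(3, base)) == ((-(-total)) * total)) || (max(step, step) < (total - base))) evaluates to true; next base becomes 0; next count becomes 0; next at idx=3:; next count becomes -3; next at idx=4:; next count becomes -7; next at idx=5:; next count becomes -12; next total becomes -21; next final value 33
verdict: not equivalent; witness: base=-6, step=0


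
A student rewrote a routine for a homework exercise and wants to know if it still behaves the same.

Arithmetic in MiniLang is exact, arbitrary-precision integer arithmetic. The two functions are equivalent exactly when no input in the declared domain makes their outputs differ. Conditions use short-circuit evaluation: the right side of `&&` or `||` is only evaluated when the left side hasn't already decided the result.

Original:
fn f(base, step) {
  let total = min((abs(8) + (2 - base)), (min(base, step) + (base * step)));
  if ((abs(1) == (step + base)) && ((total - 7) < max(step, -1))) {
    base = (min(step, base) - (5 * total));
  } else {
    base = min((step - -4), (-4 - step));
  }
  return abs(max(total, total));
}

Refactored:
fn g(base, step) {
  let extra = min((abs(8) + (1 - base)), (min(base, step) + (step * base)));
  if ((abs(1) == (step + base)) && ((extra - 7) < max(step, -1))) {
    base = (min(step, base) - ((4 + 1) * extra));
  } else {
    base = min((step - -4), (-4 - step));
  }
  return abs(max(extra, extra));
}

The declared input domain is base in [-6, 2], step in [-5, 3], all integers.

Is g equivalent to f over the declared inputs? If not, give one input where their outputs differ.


These are not equivalent — on base=-6, step=-5 the outputs split (16 vs 15).
f: total=16, then ((abs(1) == (step + base)) && ((total - 7) < max(step, -1))) is false, then base=-1, then returns 16
g: extra=15, then ((abs(1) == (step + base)) && ((extra - 7) < max(step, -1))) is false, then base=-1, then returns 15
verdict: not equivalent; witness: base=-6, step=-5


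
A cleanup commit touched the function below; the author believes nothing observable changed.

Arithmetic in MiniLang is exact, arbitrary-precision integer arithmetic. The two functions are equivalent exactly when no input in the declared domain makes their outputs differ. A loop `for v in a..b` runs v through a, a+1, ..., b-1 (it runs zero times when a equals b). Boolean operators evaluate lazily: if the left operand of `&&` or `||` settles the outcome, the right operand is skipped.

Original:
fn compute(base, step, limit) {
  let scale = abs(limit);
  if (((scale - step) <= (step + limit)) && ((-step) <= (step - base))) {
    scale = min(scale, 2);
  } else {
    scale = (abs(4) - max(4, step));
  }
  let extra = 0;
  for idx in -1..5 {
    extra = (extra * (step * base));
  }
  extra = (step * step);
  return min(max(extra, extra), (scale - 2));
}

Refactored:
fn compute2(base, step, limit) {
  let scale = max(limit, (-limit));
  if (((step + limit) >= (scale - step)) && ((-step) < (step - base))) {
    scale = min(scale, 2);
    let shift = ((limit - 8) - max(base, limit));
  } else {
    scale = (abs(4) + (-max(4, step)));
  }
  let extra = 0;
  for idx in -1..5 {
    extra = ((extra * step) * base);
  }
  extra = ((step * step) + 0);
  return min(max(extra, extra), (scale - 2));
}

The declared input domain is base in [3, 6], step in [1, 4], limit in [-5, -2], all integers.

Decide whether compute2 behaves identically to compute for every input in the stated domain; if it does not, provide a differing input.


These are not equivalent — on base=4, step=2, limit=-2 the outputs split (0 vs -2).
compute: scale becomes 2; next (((scale - step) <= (step + limit)) && ((-step) <= (step - base))) evaluates to true; next scale becomes 2; next extra becomes 0; next at idx=-1:; next extra becomes 0; next at idx=0:; next extra becomes 0; next at idx=1:; next extra becomes 0; next at idx=2:; next extra becomes 0; next at idx=3:; next extra becomes 0; next at idx=4:; next extra becomes 0; next extra becomes 4; next final value 0
compute2: scale becomes 2; next (((step + limit) >= (scale - step)) && ((-step) < (step - base))) evaluates to false; next scale becomes 0; next extra becomes 0; next at idx=-1:; next extra becomes 0; next at idx=0:; next extra becomes 0; next at idx=1:; next extra becomes 0; next at idx=2:; next extra becomes 0; next at idx=3:; next extra becomes 0; next at idx=4:; next extra becomes 0; next extra becomes 4; next final value -2
verdict: not equivalent; witness: base=4, step=2, limit=-2


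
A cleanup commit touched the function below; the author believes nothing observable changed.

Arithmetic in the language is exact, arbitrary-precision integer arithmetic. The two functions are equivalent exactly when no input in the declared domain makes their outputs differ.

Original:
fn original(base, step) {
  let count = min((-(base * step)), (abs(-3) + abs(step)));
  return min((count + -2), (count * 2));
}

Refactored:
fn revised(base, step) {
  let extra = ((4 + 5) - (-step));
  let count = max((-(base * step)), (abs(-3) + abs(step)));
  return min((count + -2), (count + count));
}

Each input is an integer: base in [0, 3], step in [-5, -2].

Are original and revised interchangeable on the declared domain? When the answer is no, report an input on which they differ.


Take base=0, step=-5.
original: count := 0 | result -2
revised: extra := 4 | count := 8 | result 6
-2 and 6 differ, so these are not the same function on this domain.
verdict: not equivalent; witness: base=0, step=-5


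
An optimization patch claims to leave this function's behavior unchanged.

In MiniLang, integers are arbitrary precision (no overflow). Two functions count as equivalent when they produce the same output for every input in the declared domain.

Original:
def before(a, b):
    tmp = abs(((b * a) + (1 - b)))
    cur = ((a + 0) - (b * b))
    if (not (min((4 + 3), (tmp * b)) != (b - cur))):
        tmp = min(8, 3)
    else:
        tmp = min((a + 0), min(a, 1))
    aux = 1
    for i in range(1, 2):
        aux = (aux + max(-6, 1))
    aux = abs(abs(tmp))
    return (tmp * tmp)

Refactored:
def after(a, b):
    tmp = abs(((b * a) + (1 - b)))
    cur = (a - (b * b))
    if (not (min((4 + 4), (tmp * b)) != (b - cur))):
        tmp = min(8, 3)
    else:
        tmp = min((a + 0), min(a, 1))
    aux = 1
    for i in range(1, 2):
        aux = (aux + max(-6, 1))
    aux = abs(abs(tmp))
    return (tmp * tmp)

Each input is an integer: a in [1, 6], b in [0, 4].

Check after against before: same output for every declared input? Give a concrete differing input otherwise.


The rewrite breaks on a=4, b=3, where the results are 1 and 9.
before: tmp becomes 10; next cur becomes -5; next (not (min((4 + 3), (tmp * b)) != (b - cur))) evaluates to false; next tmp becomes 1; next aux becomes 1; next at i=1:; next aux becomes 2; next aux becomes 1; next final value 1
after: tmp becomes 10; next cur becomes -5; next (not (min((4 + 4), (tmp * b)) != (b - cur))) evaluates to true; next tmp becomes 3; next aux becomes 1; next at i=1:; next aux becomes 2; next aux becomes 3; next final value 9
verdict: not equivalent; witness: a=4, b=3


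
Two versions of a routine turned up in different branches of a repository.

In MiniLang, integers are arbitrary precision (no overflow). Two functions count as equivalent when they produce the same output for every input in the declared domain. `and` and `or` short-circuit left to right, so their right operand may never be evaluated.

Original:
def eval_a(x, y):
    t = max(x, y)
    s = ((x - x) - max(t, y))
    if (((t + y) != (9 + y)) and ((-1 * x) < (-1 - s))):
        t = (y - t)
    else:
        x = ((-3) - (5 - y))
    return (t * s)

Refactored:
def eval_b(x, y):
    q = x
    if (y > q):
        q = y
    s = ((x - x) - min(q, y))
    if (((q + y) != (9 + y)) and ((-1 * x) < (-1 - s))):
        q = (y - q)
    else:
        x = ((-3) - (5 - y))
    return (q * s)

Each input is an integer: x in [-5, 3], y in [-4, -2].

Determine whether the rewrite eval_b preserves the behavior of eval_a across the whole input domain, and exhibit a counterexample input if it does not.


On input x=-3, y=-4, eval_a returns -9 while eval_b returns -12.
verdict: not equivalent; witness: x=-3, y=-4


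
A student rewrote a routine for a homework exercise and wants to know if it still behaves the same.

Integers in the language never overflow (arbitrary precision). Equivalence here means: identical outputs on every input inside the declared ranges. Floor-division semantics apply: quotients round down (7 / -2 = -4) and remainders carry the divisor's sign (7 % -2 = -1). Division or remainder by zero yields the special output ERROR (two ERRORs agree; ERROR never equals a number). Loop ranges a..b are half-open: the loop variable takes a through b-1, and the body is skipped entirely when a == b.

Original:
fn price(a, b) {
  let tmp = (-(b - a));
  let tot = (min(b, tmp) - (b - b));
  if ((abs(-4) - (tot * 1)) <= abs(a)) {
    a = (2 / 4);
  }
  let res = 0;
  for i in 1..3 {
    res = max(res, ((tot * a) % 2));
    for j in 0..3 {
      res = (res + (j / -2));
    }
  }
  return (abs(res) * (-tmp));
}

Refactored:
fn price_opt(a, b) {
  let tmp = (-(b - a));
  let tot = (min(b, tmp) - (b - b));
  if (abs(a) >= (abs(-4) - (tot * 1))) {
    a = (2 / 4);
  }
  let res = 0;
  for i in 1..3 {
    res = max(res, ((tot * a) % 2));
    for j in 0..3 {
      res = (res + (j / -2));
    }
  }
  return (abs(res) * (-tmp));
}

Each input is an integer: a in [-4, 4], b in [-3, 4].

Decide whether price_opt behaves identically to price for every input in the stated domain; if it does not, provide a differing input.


The two versions differ — the changes include comparison usage differs.
As a probe, take a=-2, b=2: price runs tmp=-4, then tot=-4, then ((abs(-4) - (tot * 1)) <= abs(a)) is false, then res=0, then (i=1), then res=0, then (j=0), then res=0, then (j=1), then res=-1, then (j=2), then res=-2, then (i=2), then res=0, then (j=0), then res=0, then (j=1), then res=-1, then (j=2), then res=-2, then returns 8; price_opt runs tmp=-4, then tot=-4, then (abs(a) >= (abs(-4) - (tot * 1))) is false, then res=0, then (i=1), then res=0, then (j=0), then res=0, then (j=1), then res=-1, then (j=2), then res=-2, then (i=2), then res=0, then (j=0), then res=0, then (j=1), then res=-1, then (j=2), then res=-2, then returns 8; both end at 8.
Across all 72 domain points the two functions coincide.
verdict: equivalent


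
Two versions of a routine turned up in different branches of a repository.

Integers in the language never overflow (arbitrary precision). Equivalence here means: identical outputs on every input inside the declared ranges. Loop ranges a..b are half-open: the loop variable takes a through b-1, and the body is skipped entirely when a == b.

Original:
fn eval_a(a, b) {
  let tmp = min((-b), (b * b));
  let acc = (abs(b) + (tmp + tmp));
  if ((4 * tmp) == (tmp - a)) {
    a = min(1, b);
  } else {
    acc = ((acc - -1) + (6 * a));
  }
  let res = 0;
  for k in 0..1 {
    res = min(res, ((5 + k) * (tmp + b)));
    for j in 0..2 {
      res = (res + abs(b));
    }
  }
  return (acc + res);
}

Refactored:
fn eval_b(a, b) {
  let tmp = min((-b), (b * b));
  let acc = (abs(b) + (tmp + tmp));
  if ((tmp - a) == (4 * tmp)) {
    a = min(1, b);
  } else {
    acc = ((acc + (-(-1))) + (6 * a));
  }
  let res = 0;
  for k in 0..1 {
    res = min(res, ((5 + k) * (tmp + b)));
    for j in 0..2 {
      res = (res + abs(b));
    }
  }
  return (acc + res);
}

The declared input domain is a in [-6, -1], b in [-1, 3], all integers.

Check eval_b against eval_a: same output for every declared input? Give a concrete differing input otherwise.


Equivalent — the differences include arithmetic usage differs, yet no declared input distinguishes the two.
Tracing a=-4, b=2: eval_a: tmp := -2 | acc := -2 | ((4 * tmp) == (tmp - a)): false | acc := -25 | res := 0 | iter k=0: | res := 0 | iter j=0: | res := 2 | iter j=1: | res := 4 | result -21 | eval_b: tmp := -2 | acc := -2 | ((tmp - a) == (4 * tmp)): false | acc := -25 | res := 0 | iter k=0: | res := 0 | iter j=0: | res := 2 | iter j=1: | res := 4 | result -21 — matching result -21.
Across all 30 domain points the two functions coincide.
verdict: equivalent


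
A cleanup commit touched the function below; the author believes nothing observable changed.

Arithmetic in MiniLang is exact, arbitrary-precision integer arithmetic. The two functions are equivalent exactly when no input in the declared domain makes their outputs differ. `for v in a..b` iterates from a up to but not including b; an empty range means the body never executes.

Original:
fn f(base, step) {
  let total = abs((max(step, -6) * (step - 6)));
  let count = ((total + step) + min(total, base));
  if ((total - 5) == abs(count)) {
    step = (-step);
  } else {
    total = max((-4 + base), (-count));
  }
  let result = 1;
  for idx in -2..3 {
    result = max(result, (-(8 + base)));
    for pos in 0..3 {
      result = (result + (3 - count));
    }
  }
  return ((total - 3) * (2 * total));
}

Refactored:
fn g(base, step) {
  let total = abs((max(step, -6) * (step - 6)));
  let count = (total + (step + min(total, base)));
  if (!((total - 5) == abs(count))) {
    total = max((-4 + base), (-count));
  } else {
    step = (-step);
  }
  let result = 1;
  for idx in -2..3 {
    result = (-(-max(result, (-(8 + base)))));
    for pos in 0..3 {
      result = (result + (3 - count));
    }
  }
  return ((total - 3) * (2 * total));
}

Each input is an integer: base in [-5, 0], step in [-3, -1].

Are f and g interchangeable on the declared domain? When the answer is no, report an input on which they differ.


Reading the diff, among the changes: boolean connective usage differs.
Spot check at base=-1, step=-1 — f: total = 7; count = 5; ((total - 5) == abs(count)) -> false; total = -5; result = 1; [idx=-2]; result = 1; [pos=0]; result = -1; [pos=1]; result = -3; [pos=2]; result = -5; [idx=-1]; result = -5; [pos=0]; result = -7; [pos=1]; result = -9; [pos=2]; result = -11; [idx=0]; result = -7; [pos=0]; result = -9; [pos=1]; result = -11; [pos=2]; result = -13; [idx=1]; result = -7; [pos=0]; result = -9; [pos=1]; result = -11; [pos=2]; result = -13; [idx=2]; result = -7; [pos=0]; result = -9; [pos=1]; result = -11; [pos=2]; result = -13; return 80. g: total = 7; count = 5; (!((total - 5) == abs(count))) -> true; total = -5; result = 1; [idx=-2]; result = 1; [pos=0]; result = -1; [pos=1]; result = -3; [pos=2]; result = -5; [idx=-1]; result = -5; [pos=0]; result = -7; [pos=1]; result = -9; [pos=2]; result = -11; [idx=0]; result = -7; [pos=0]; result = -9; [pos=1]; result = -11; [pos=2]; result = -13; [idx=1]; result = -7; [pos=0]; result = -9; [pos=1]; result = -11; [pos=2]; result = -13; [idx=2]; result = -7; [pos=0]; result = -9; [pos=1]; result = -11; [pos=2]; result = -13; return 80. Both give 80.
Sweeping the whole domain (18 inputs) finds no disagreement.
verdict: equivalent


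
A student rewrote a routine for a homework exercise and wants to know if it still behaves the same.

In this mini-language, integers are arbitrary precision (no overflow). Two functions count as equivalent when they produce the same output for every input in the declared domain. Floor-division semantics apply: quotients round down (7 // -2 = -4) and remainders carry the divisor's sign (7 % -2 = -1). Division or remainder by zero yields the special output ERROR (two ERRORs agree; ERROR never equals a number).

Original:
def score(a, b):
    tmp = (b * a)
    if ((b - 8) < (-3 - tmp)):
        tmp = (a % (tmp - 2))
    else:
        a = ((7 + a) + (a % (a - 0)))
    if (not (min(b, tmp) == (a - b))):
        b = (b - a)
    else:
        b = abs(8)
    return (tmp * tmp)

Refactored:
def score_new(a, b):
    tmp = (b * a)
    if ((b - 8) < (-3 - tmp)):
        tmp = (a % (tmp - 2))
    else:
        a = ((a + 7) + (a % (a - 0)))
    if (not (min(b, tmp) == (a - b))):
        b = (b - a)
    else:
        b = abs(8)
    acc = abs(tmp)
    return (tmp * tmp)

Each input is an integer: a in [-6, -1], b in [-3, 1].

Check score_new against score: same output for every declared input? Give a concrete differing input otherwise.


Changes here: min/max/abs usage differs; local variable names differ; statement counts differ; the full 30-point sweep finds no disagreement.
verdict: equivalent


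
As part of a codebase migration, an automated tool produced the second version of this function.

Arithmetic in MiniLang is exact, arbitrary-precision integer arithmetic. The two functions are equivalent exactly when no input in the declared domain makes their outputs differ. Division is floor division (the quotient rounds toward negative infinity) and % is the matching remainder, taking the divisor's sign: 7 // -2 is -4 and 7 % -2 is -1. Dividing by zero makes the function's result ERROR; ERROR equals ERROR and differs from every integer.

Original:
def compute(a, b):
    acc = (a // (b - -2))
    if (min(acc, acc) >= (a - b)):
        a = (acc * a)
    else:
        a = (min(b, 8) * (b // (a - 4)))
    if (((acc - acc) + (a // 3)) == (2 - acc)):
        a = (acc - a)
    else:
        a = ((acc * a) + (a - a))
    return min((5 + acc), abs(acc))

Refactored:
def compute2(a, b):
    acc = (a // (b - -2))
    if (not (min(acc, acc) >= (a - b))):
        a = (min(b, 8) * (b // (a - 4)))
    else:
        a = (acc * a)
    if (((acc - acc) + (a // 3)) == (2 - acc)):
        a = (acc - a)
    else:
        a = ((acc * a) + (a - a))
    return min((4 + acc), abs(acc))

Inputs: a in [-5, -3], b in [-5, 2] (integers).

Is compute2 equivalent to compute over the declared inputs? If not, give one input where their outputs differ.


At a=-5, b=-1: compute gives 0, compute2 gives -1.
verdict: not equivalent; witness: a=-5, b=-1


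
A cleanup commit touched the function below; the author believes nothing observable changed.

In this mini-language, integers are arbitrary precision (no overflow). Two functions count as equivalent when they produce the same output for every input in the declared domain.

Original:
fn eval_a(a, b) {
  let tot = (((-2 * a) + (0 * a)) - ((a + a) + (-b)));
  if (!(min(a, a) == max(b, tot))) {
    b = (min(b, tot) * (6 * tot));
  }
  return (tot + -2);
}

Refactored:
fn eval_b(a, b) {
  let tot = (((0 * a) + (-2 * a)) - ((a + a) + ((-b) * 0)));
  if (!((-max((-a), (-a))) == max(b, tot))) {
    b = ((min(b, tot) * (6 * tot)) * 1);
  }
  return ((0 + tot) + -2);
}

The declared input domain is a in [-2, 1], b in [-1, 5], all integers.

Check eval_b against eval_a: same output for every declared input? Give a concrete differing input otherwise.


Evaluate both at a=-2, b=-1.
eval_a: tot := 7 | (!(min(a, a) == max(b, tot))): true | b := -42 | result 5
eval_b: tot := 8 | (!((-max((-a), (-a))) == max(b, tot))): true | b := -48 | result 6
5 != 6, so the rewrite changes behavior.
verdict: not equivalent; witness: a=-2, b=-1


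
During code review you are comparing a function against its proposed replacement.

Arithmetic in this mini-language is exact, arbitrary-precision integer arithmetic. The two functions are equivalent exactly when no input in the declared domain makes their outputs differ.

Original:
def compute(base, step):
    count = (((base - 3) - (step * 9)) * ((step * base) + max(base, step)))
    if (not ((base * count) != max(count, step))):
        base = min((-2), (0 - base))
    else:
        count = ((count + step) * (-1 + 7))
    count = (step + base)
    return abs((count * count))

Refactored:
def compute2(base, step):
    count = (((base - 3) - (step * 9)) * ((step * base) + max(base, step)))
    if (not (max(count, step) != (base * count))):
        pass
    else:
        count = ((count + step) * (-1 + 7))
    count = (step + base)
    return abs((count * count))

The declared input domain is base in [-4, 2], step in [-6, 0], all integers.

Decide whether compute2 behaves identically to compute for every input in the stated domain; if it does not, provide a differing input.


base=-4, step=0 yields 4 from compute but 16 from compute2.
verdict: not equivalent; witness: base=-4, step=0


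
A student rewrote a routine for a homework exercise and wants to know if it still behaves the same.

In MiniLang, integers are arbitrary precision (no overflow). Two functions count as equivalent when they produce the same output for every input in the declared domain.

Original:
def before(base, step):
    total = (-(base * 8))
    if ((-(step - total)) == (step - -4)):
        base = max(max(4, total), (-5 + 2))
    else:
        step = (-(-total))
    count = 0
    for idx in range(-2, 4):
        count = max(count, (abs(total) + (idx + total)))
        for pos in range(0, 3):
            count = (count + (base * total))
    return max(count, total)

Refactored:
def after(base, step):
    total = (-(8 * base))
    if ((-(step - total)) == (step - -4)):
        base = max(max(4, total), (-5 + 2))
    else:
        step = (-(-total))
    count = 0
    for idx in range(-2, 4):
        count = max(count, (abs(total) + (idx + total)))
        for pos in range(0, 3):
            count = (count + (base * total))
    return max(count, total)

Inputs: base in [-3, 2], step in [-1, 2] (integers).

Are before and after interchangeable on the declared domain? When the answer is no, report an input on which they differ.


Equivalent — the differences include same computation, different form, yet no declared input distinguishes the two.
As a probe, take base=-3, step=1: before runs total becomes 24; next ((-(step - total)) == (step - -4)) evaluates to false; next step becomes 24; next count becomes 0; next at idx=-2:; next count becomes 46; next at pos=0:; next count becomes -26; next at pos=1:; next count becomes -98; next at pos=2:; next count becomes -170; next at idx=-1:; next count becomes 47; next at pos=0:; next count becomes -25; next at pos=1:; next count becomes -97; next at pos=2:; next count becomes -169; next at idx=0:; next count becomes 48; next at pos=0:; next count becomes -24; next at pos=1:; next count becomes -96; next at pos=2:; next count becomes -168; next at idx=1:; next count becomes 49; next at pos=0:; next count becomes -23; next at pos=1:; next count becomes -95; next at pos=2:; next count becomes -167; next at idx=2:; next count becomes 50; next at pos=0:; next count becomes -22; next at pos=1:; next count becomes -94; next at pos=2:; next count becomes -166; next at idx=3:; next count becomes 51; next at pos=0:; next count becomes -21; next at pos=1:; next count becomes -93; next at pos=2:; next count becomes -165; next final value 24; after runs total becomes 24; next ((-(step - total)) == (step - -4)) evaluates to false; next step becomes 24; next count becomes 0; next at idx=-2:; next count becomes 46; next at pos=0:; next count becomes -26; next at pos=1:; next count becomes -98; next at pos=2:; next count becomes -170; next at idx=-1:; next count becomes 47; next at pos=0:; next count becomes -25; next at pos=1:; next count becomes -97; next at pos=2:; next count becomes -169; next at idx=0:; next count becomes 48; next at pos=0:; next count becomes -24; next at pos=1:; next count becomes -96; next at pos=2:; next count becomes -168; next at idx=1:; next count becomes 49; next at pos=0:; next count becomes -23; next at pos=1:; next count becomes -95; next at pos=2:; next count becomes -167; next at idx=2:; next count becomes 50; next at pos=0:; next count becomes -22; next at pos=1:; next count becomes -94; next at pos=2:; next count becomes -166; next at idx=3:; next count becomes 51; next at pos=0:; next count becomes -21; next at pos=1:; next count becomes -93; next at pos=2:; next count becomes -165; next final value 24; both end at 24.
Across all 24 domain points the two functions coincide.
verdict: equivalent


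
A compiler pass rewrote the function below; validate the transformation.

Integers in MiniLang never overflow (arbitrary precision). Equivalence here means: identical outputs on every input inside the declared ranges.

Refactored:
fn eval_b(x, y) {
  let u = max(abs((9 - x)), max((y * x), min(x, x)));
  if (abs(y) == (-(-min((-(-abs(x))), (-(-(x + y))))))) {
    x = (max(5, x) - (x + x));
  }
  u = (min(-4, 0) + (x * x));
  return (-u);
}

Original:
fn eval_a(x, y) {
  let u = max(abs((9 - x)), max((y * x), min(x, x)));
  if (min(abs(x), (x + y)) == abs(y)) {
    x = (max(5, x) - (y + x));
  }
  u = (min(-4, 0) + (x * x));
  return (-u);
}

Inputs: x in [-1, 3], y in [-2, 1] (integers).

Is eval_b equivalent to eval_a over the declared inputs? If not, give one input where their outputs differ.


The rewrite breaks on x=2, y=-1, where the results are -12 and 3.
eval_a: u=7, then (min(abs(x), (x + y)) == abs(y)) is true, then x=4, then u=12, then returns -12
eval_b: u=7, then (abs(y) == (-(-min((-(-abs(x))), (-(-(x + y))))))) is true, then x=1, then u=-3, then returns 3
verdict: not equivalent; witness: x=2, y=-1


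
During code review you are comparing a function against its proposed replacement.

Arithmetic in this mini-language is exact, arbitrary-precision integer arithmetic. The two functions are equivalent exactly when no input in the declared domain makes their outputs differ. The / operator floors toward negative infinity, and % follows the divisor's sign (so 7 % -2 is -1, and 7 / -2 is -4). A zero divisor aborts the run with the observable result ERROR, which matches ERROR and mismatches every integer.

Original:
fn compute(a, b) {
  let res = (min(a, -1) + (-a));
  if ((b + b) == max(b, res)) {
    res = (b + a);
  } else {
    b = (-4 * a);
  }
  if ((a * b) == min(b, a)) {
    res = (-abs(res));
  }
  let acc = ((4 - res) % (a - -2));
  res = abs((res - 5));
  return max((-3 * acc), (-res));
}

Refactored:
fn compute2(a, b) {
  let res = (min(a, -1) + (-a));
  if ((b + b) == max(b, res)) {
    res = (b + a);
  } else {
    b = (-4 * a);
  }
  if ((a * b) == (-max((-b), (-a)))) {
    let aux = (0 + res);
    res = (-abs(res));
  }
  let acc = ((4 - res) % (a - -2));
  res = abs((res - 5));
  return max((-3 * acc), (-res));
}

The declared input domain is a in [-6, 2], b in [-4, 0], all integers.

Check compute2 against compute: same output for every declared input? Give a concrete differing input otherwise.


Although min/max/abs usage differs, plus arithmetic usage differs, plus constant usage differs, plus statement counts differ, plus local variable names differ, 45/45 inputs agree.
verdict: equivalent


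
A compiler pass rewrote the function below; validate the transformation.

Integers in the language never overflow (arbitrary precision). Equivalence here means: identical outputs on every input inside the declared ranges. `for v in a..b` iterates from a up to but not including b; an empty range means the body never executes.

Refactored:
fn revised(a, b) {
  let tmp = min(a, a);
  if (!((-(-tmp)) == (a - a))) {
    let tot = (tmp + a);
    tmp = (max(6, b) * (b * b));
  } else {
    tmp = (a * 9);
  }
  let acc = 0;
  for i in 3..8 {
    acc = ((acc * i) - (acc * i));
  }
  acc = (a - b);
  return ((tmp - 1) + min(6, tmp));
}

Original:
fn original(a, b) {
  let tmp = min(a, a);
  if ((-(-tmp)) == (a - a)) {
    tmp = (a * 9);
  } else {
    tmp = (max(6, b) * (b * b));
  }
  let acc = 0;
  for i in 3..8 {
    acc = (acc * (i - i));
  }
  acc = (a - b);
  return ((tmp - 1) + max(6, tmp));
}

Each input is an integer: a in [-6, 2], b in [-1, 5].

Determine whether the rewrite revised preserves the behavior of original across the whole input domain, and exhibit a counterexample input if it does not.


Input a=-6, b=0: 5 from original versus -1 from revised.
verdict: not equivalent; witness: a=-6, b=0


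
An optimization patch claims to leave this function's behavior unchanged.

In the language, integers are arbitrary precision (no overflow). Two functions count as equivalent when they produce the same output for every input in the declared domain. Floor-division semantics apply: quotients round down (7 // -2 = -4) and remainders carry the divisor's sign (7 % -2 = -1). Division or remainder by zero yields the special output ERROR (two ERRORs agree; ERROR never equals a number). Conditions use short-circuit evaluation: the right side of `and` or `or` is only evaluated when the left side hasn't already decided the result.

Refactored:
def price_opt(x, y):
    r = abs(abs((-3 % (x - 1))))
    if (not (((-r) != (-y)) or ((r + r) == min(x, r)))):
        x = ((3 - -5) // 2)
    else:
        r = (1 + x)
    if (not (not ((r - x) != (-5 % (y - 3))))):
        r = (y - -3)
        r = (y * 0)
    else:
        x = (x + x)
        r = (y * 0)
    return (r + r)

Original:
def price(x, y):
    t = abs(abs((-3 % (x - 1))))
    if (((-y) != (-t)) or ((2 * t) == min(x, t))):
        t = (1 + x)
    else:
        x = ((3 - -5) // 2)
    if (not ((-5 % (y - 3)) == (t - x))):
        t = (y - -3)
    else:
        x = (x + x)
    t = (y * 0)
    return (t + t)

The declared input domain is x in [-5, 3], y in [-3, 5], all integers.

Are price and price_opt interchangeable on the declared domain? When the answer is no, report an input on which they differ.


Reading the diff, among the changes: boolean connective usage differs, statement counts differ, arithmetic usage differs, constant usage differs, local variable names differ, comparison usage differs.
Spot check at x=3, y=3 — price: t=1, then (((-y) != (-t)) or ((2 * t) == min(x, t))) is true, then t=4, then a zero divisor aborts: ERROR. price_opt: r=1, then (not (((-r) != (-y)) or ((r + r) == min(x, r)))) is false, then r=4, then a zero divisor aborts: ERROR. Both give ERROR.
Every one of the 81 inputs gives matching results.
verdict: equivalent


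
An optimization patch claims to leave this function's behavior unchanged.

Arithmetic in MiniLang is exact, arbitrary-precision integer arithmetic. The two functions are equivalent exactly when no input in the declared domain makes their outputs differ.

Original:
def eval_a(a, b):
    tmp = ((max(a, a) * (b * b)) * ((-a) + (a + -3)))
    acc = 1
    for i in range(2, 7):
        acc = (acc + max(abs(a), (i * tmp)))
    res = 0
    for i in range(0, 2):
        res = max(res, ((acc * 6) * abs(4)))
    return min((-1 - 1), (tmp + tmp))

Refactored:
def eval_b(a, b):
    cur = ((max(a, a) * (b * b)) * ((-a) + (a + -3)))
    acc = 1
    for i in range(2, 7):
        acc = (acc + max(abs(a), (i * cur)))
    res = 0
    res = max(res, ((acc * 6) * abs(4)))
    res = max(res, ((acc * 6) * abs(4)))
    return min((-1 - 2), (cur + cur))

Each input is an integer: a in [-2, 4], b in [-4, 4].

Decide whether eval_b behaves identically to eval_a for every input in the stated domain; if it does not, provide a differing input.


Not equivalent: a=-2, b=-4 separates them (-2 vs -3).
eval_a: tmp becomes 96; next acc becomes 1; next at i=2:; next acc becomes 193; next at i=3:; next acc becomes 481; next at i=4:; next acc becomes 865; next at i=5:; next acc becomes 1345; next at i=6:; next acc becomes 1921; next res becomes 0; next at i=0:; next res becomes 46104; next at i=1:; next res becomes 46104; next final value -2
eval_b: cur becomes 96; next acc becomes 1; next at i=2:; next acc becomes 193; next at i=3:; next acc becomes 481; next at i=4:; next acc becomes 865; next at i=5:; next acc becomes 1345; next at i=6:; next acc becomes 1921; next res becomes 0; next res becomes 46104; next res becomes 46104; next final value -3
verdict: not equivalent; witness: a=-2, b=-4


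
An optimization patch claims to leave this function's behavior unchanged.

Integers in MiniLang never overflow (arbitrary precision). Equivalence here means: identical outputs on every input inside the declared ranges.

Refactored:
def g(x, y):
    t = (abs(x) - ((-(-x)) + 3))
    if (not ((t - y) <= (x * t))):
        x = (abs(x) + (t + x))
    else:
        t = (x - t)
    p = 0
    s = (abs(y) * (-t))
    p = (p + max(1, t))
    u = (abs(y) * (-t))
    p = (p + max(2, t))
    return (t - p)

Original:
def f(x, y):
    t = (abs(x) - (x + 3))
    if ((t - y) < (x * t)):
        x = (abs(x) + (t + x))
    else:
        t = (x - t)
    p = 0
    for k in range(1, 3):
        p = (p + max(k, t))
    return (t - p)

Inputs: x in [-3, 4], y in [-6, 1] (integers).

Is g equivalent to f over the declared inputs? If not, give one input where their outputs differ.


Not equivalent: x=-3, y=-6 separates them (-9 vs -3).
f: t becomes 3; next ((t - y) < (x * t)) evaluates to false; next t becomes -6; next p becomes 0; next at k=1:; next p becomes 1; next at k=2:; next p becomes 3; next final value -9
g: t becomes 3; next (not ((t - y) <= (x * t))) evaluates to true; next x becomes 3; next p becomes 0; next s becomes -18; next p becomes 3; next u becomes -18; next p becomes 6; next final value -3
verdict: not equivalent; witness: x=-3, y=-6


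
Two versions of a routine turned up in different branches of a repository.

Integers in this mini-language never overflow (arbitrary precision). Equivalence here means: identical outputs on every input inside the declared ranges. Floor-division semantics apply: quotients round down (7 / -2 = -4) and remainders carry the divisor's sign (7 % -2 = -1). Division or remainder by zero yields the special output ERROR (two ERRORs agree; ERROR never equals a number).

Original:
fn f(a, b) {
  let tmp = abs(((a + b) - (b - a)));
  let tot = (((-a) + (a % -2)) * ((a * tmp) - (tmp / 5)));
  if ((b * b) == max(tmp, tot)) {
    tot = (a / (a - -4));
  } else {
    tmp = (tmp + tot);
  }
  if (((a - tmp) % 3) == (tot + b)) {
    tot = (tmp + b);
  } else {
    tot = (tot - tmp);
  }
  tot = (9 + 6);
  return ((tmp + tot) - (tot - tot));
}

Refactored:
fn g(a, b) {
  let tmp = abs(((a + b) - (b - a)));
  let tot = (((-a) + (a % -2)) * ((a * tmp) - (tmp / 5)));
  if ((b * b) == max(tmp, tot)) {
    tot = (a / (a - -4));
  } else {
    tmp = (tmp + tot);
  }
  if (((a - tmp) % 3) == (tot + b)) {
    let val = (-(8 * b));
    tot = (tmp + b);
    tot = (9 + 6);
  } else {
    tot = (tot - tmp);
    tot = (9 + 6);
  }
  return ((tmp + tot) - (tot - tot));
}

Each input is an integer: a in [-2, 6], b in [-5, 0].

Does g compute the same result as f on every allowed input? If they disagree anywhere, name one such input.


Although local variable names differ; and statement counts differ; and constant usage differs; and arithmetic usage differs, 54/54 inputs agree.
verdict: equivalent
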